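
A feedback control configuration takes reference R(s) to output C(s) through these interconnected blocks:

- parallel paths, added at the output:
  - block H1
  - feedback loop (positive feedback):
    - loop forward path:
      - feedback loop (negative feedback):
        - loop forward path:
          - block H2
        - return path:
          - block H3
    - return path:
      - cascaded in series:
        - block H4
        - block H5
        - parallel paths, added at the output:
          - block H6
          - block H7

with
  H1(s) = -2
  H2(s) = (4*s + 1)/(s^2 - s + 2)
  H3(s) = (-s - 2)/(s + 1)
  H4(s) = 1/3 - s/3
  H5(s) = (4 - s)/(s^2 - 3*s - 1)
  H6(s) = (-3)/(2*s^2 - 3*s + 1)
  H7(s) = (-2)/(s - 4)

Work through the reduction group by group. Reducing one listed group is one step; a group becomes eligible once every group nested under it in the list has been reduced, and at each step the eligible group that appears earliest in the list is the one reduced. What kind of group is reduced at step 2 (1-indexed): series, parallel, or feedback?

Step 1 - close the feedback loop around H2, H3
Step 2 - add H6, H7 (parallel)
Step 3 - series reduction of H4, H5, (H6+H7)
Step 4 - collapse the loop ([H2/(1+H2*H3)] forward, (H4*H5*(H6+H7)) return)
Step 5 - combine H1, [[H2/(1+H2*H3)]/(1-[H2/(1+H2*H3)]*(H4*H5*(H6+H7)))] in parallel
Step 2: parallel.

Therefore the answer is parallel.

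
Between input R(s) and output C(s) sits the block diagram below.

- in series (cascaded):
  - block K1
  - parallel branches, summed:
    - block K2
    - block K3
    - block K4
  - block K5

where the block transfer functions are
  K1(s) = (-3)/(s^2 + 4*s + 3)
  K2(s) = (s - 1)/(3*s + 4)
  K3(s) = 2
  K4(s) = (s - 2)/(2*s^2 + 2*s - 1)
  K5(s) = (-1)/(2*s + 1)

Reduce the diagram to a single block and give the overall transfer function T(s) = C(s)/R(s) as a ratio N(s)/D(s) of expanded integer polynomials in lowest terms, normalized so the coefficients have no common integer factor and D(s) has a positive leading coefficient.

The answer is (42*s^3 + 93*s^2 + 15*s - 45)/(12*s^6 + 82*s^5 + 196*s^4 + 195*s^3 + 56*s^2 - 25*s - 12).

Reasoning:
1. parallel reduction of K2, K3, K4 gives (14*s^3 + 31*s^2 + 5*s - 15)/(6*s^3 + 14*s^2 + 5*s - 4)
2. reduce the series chain K1, (K2+K3+K4), K5: this yields T(s), and no further normalization is needed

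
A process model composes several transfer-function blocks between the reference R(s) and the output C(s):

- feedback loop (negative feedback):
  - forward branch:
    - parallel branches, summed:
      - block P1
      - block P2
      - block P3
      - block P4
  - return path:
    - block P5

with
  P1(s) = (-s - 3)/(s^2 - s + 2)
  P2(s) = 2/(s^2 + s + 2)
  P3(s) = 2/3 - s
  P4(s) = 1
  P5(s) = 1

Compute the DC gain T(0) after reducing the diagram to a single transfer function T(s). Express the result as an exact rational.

Step 1 - sum the parallel branches P1, P2, P3, P4: (-3*s^5 + 5*s^4 - 12*s^3 + 9*s^2 - 33*s + 14)/(3*s^4 + 9*s^2 + 12)
Step 2 - apply the feedback formula to (P1+P2+P3+P4), P5: (3*s^5 - 5*s^4 + 12*s^3 - 9*s^2 + 33*s - 14)/(3*s^5 - 8*s^4 + 12*s^3 - 18*s^2 + 33*s - 26)
The step-2 result is T(s). Setting s = 0: T(0) = -14/(-26) = 7/13.

Answer: 7/13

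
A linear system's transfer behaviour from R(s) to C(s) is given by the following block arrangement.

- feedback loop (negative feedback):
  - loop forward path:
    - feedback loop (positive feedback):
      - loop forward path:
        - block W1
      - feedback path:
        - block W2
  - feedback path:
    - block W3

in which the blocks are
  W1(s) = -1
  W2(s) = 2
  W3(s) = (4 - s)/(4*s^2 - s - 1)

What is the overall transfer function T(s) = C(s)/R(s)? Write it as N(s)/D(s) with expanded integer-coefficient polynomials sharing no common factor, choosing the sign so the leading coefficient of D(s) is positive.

Answer: (-4*s^2 + s + 1)/(12*s^2 - 2*s - 7)

Working:
Step 1: reduce the feedback loop with forward W1 and return W2; result (-1)/3
Step 2: close the feedback loop around [W1/(1-W1*W2)], W3, giving the overall T(s)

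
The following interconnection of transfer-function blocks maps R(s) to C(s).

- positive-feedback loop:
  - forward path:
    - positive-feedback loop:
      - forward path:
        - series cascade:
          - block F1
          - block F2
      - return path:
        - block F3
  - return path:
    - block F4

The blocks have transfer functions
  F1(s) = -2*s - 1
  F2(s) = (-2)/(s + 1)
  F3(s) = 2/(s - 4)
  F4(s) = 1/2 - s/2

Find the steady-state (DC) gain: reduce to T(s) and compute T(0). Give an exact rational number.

Reducing step by step:

[1] combine F1, F2 in series, giving (4*s + 2)/(s + 1)
[2] apply the feedback formula to (F1*F2), F3, giving (4*s^2 - 14*s - 8)/(s^2 - 11*s - 8)
[3] reduce the feedback loop with forward [(F1*F2)/(1-(F1*F2)*F3)] and return F4, giving (2*s^2 - 7*s - 4)/(s^3 - 4*s^2 - 4*s - 2)
DC gain: substitute s = 0 into T(s) from step 3: T(0) = -4/(-2) = 2.

Answer: 2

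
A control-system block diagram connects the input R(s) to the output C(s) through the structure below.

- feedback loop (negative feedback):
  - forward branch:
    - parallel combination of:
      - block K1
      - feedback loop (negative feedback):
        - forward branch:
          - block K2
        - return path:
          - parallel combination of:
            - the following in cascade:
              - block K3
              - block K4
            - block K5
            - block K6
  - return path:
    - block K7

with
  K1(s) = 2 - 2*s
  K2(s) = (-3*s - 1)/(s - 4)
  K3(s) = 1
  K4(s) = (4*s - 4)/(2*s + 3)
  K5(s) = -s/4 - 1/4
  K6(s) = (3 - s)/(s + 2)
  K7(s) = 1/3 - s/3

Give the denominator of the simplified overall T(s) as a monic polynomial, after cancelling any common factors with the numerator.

Step 1: combine K3, K4 in series; result (4*s - 4)/(2*s + 3)
Step 2: combine (K3*K4), K5, K6 in parallel; result (-2*s^3 - s^2 + 15*s - 2)/(8*s^2 + 28*s + 24)
Step 3: apply the feedback formula to K2, ((K3*K4)+K5+K6); result (-24*s^3 - 92*s^2 - 100*s - 24)/(6*s^4 + 13*s^3 - 48*s^2 - 97*s - 94)
Step 4: add K1, [K2/(1+K2*((K3*K4)+K5+K6))] (parallel); result (-12*s^5 - 14*s^4 + 98*s^3 + 6*s^2 - 106*s - 212)/(6*s^4 + 13*s^3 - 48*s^2 - 97*s - 94)
Step 5: reduce the feedback loop with forward (K1+[K2/(1+K2*((K3*K4)+K5+K6))]) and return K7; result (-36*s^5 - 42*s^4 + 294*s^3 + 18*s^2 - 318*s - 636)/(12*s^6 + 2*s^5 - 94*s^4 + 131*s^3 - 32*s^2 - 185*s - 494)
The result of step 5 is T(s) in lowest terms. Its denominator has leading coefficient 12; dividing the denominator through by 12 makes it monic.

Final answer: s^6 + s^5/6 - 47*s^4/6 + 131*s^3/12 - 8*s^2/3 - 185*s/12 - 247/6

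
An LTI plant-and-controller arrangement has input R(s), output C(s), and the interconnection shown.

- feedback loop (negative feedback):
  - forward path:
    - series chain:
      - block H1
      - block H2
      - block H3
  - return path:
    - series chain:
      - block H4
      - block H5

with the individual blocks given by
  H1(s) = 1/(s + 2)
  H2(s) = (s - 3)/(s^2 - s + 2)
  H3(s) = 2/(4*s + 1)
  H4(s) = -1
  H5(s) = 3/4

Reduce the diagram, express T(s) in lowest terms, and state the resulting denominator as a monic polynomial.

Step 1. combine H1, H2, H3 in series, giving (2*s - 6)/(4*s^4 + 5*s^3 + s^2 + 16*s + 4)
Step 2. reduce the series chain H4, H5, giving (-3)/4
Step 3. close the feedback loop around (H1*H2*H3), (H4*H5), giving (4*s - 12)/(8*s^4 + 10*s^3 + 2*s^2 + 29*s + 17)
That last expression is T(s), already simplified. Scaling its denominator by 1/8 (the reciprocal of the leading coefficient) yields the monic denominator.

Hence the answer: s^4 + 5*s^3/4 + s^2/4 + 29*s/8 + 17/8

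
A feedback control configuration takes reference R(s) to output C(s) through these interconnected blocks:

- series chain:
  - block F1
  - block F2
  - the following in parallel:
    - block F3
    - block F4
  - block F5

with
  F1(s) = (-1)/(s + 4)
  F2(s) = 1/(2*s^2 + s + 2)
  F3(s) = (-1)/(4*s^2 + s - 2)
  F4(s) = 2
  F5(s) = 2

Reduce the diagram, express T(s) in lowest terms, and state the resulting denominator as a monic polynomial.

The answer is s^5 + 19*s^4/4 + 29*s^3/8 + 5*s^2/2 - s/2 - 2.

Reasoning:
(1) combine F3, F4 in parallel gives (8*s^2 + 2*s - 5)/(4*s^2 + s - 2)
(2) series reduction of F1, F2, (F3+F4), F5 gives (-16*s^2 - 4*s + 10)/(8*s^5 + 38*s^4 + 29*s^3 + 20*s^2 - 4*s - 16)
No further cancellation is possible in the step-2 result, so that is T(s). Its denominator becomes monic after dividing by the leading coefficient 8.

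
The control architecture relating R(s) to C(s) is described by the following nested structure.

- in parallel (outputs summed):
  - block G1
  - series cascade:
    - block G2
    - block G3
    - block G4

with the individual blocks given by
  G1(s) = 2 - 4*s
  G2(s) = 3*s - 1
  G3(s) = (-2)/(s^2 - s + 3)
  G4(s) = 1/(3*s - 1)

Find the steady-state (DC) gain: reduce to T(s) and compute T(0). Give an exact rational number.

The answer is 4/3.

Reasoning:
[1] combine G2, G3, G4 in series = (-2)/(s^2 - s + 3)
[2] sum the parallel branches G1, (G2*G3*G4) = (-4*s^3 + 6*s^2 - 14*s + 4)/(s^2 - s + 3)
That last expression is T(s); at s = 0 only the constant terms survive, so T(0) = 4/3.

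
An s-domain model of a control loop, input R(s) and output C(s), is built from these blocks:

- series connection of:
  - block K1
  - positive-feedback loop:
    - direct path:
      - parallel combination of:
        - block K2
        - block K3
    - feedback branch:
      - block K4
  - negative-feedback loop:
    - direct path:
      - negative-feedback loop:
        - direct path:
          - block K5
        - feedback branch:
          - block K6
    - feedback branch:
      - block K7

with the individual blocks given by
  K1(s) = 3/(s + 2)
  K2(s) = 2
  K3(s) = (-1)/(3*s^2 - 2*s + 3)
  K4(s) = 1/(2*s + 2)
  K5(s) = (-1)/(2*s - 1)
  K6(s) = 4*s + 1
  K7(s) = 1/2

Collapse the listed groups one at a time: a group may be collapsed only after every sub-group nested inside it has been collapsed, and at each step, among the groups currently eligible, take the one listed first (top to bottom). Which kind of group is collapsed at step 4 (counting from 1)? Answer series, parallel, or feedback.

Step 1: parallel reduction of K2, K3
Step 2: collapse the loop ((K2+K3) forward, K4 return)
Step 3: reduce the feedback loop with forward K5 and return K6
Step 4: apply the feedback formula to [K5/(1+K5*K6)], K7
Step 5: multiply K1, [(K2+K3)/(1-(K2+K3)*K4)], [[K5/(1+K5*K6)]/(1+[K5/(1+K5*K6)]*K7)] (series)
Step 4: feedback.

Final answer: feedback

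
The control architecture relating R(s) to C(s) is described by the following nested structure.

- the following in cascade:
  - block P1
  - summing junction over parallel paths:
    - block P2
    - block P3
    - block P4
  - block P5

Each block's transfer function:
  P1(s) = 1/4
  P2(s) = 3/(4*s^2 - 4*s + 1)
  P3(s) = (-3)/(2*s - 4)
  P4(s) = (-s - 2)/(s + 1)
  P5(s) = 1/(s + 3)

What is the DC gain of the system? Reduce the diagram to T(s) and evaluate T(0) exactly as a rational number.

First reduce the diagram to T(s).

1. add P2, P3, P4 (parallel) -> (-8*s^4 - 4*s^3 + 36*s^2 - 29*s - 7)/(8*s^4 - 16*s^3 - 6*s^2 + 14*s - 4)
2. combine P1, (P2+P3+P4), P5 in series -> (-8*s^4 - 4*s^3 + 36*s^2 - 29*s - 7)/(32*s^5 + 32*s^4 - 216*s^3 - 16*s^2 + 152*s - 48)
Evaluating the step-2 result (the overall T(s)) at s = 0 gives T(0) = -7/(-48) = 7/48.

Answer: 7/48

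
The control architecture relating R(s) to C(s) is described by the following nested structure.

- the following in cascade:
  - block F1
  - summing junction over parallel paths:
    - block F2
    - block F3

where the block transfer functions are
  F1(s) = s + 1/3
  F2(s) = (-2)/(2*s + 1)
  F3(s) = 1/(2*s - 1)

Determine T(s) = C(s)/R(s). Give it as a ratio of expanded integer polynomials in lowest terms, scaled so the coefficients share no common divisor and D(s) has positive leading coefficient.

The answer is (-6*s^2 + 7*s + 3)/(12*s^2 - 3).

Reasoning:
Step 1: combine F2, F3 in parallel gives (3 - 2*s)/(4*s^2 - 1)
Step 2: multiply F1, (F2+F3) (series), giving the overall T(s)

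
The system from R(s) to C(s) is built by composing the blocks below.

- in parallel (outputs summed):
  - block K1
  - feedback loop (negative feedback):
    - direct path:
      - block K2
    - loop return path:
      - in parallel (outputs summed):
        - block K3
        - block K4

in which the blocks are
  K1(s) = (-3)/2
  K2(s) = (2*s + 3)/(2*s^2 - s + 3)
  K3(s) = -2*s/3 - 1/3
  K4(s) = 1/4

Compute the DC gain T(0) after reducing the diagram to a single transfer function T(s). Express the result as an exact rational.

1. reduce the parallel group K3, K4 -> -2*s/3 - 1/12
2. reduce the feedback loop with forward K2 and return (K3+K4) -> (24*s + 36)/(8*s^2 - 38*s + 33)
3. reduce the parallel group K1, [K2/(1+K2*(K3+K4))] -> (-24*s^2 + 162*s - 27)/(16*s^2 - 76*s + 66)
Step 3 gives the overall T(s). Then T(0) = -27/66 = -9/22.

Final answer: -9/22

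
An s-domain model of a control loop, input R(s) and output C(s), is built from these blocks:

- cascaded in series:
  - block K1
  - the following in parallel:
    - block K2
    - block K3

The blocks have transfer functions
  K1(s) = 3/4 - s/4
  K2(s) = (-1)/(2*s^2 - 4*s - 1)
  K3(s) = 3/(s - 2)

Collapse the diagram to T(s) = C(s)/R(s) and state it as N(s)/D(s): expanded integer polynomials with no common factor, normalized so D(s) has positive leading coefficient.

1. sum the parallel branches K2, K3 gives (6*s^2 - 13*s - 1)/(2*s^3 - 8*s^2 + 7*s + 2)
2. cascade K1, (K2+K3) - this is the overall T(s), already in the required normalized form

Hence the answer: (-6*s^3 + 31*s^2 - 38*s - 3)/(8*s^3 - 32*s^2 + 28*s + 8)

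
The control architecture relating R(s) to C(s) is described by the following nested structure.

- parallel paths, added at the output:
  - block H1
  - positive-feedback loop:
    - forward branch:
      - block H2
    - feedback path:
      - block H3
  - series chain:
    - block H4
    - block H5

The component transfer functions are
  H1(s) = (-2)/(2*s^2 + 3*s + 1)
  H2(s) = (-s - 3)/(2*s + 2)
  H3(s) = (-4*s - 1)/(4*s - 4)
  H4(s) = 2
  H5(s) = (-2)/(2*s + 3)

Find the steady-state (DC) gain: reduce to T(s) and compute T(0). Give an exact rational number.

[1] collapse the loop (H2 forward, H3 return): (-4*s^2 - 8*s + 12)/(4*s^2 - 13*s - 11)
[2] reduce the series chain H4, H5: (-4)/(2*s + 3)
[3] reduce the parallel group H1, [H2/(1-H2*H3)], (H4*H5): (-16*s^5 - 112*s^4 - 52*s^3 + 300*s^2 + 414*s + 146)/(16*s^5 - 4*s^4 - 156*s^3 - 263*s^2 - 160*s - 33)
The step-3 result is T(s). Setting s = 0: T(0) = 146/(-33) = -146/33.

Final answer: -146/33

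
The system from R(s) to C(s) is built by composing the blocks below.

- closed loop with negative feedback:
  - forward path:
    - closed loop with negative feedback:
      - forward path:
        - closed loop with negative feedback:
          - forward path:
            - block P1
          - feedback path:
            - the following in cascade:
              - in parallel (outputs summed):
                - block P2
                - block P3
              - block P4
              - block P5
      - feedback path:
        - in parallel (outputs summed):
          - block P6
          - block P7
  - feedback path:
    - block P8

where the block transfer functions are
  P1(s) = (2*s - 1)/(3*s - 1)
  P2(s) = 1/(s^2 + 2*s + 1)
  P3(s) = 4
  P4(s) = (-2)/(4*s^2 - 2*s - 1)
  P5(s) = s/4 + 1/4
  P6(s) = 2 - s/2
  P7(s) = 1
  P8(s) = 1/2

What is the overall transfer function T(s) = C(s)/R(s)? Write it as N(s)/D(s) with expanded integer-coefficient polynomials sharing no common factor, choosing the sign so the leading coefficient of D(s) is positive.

1. combine P2, P3 in parallel gives (4*s^2 + 8*s + 5)/(s^2 + 2*s + 1)
2. multiply (P2+P3), P4, P5 (series) gives (-4*s^2 - 8*s - 5)/(8*s^3 + 4*s^2 - 6*s - 2)
3. apply the feedback formula to P1, ((P2+P3)*P4*P5) gives (16*s^4 - 16*s^2 + 2*s + 2)/(24*s^4 - 4*s^3 - 34*s^2 - 2*s + 7)
4. reduce the parallel group P6, P7 gives 3 - s/2
5. close the feedback loop around [P1/(1+P1*((P2+P3)*P4*P5))], (P6+P7) gives (-16*s^4 + 16*s^2 - 2*s - 2)/(8*s^5 - 72*s^4 - 4*s^3 + 83*s^2 - 3*s - 13)
6. collapse the loop ([[P1/(1+P1*((P2+P3)*P4*P5))]/(1+[P1/(1+P1*((P2+P3)*P4*P5))]*(P6+P7))] forward, P8 return): this yields T(s), and no further normalization is needed

Final answer: (-16*s^4 + 16*s^2 - 2*s - 2)/(8*s^5 - 80*s^4 - 4*s^3 + 91*s^2 - 4*s - 14)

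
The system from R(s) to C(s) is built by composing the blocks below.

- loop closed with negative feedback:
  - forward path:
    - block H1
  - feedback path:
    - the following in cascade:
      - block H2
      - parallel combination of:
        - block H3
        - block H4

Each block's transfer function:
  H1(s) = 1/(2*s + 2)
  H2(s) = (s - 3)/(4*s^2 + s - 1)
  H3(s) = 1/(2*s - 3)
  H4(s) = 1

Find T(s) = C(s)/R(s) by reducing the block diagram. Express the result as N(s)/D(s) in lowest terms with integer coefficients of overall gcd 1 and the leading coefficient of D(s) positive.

Answer: (8*s^3 - 10*s^2 - 5*s + 3)/(16*s^4 - 4*s^3 - 28*s^2 - 12*s + 12)

Working:
Step 1 - combine H3, H4 in parallel; result (2*s - 2)/(2*s - 3)
Step 2 - reduce the series chain H2, (H3+H4); result (2*s^2 - 8*s + 6)/(8*s^3 - 10*s^2 - 5*s + 3)
Step 3 - close the feedback loop around H1, (H2*(H3+H4)), giving the overall T(s)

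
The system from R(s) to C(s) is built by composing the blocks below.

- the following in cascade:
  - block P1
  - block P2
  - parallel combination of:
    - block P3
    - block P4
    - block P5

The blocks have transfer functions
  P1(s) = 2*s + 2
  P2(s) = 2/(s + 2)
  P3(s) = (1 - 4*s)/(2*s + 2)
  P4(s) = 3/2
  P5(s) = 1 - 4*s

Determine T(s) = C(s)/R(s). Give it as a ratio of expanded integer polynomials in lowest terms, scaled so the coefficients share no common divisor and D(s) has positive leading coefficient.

Reducing step by step:

1. add P3, P4, P5 (parallel) -> (-8*s^2 - 7*s + 6)/(2*s + 2)
2. cascade P1, P2, (P3+P4+P5): this yields T(s), and no further normalization is needed

Answer: (-16*s^2 - 14*s + 12)/(s + 2)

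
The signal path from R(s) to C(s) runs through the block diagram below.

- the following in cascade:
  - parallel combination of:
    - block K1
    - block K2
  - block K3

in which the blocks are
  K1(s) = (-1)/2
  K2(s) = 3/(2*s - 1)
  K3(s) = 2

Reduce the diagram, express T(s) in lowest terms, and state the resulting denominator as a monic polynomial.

First reduce the diagram to T(s).

(1) combine K1, K2 in parallel gives (7 - 2*s)/(4*s - 2)
(2) combine (K1+K2), K3 in series gives (7 - 2*s)/(2*s - 1)
T(s) is the step-2 result (common factors already cancelled). Leading coefficient of the denominator: 2. Divide through by 2 for the monic polynomial.

Answer: s - 1/2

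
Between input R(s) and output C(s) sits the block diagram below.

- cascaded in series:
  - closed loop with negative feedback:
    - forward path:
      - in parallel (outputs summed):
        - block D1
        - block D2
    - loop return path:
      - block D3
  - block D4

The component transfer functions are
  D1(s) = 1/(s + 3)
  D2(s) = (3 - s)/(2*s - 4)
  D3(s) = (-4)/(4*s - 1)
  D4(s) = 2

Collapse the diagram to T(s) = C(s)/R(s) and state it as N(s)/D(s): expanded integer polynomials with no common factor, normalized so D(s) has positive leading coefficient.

Answer: (-4*s^3 + 9*s^2 + 18*s - 5)/(4*s^3 + 5*s^2 - 29*s - 4)

Working:
Step 1 - add D1, D2 (parallel) = (-s^2 + 2*s + 5)/(2*s^2 + 2*s - 12)
Step 2 - reduce the feedback loop with forward (D1+D2) and return D3 = (-4*s^3 + 9*s^2 + 18*s - 5)/(8*s^3 + 10*s^2 - 58*s - 8)
Step 3 - multiply [(D1+D2)/(1+(D1+D2)*D3)], D4 (series); the result is T(s) itself (integer coefficients, no common factor, positive leading denominator coefficient)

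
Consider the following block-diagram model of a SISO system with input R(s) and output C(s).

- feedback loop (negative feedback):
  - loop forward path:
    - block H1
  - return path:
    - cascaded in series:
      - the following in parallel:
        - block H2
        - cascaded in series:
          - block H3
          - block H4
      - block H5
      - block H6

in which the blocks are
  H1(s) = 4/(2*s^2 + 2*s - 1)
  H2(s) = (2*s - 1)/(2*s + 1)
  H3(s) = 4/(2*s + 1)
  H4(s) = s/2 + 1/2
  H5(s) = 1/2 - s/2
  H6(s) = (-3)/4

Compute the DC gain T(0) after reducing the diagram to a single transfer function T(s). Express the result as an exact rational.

[1] series reduction of H3, H4 gives (2*s + 2)/(2*s + 1)
[2] sum the parallel branches H2, (H3*H4) gives (4*s + 1)/(2*s + 1)
[3] reduce the series chain (H2+(H3*H4)), H5, H6 gives (12*s^2 - 9*s - 3)/(16*s + 8)
[4] close the feedback loop around H1, ((H2+(H3*H4))*H5*H6) gives (16*s + 8)/(8*s^3 + 24*s^2 - 9*s - 5)
The step-4 result is T(s). Setting s = 0: T(0) = 8/(-5) = -8/5.

Final answer: -8/5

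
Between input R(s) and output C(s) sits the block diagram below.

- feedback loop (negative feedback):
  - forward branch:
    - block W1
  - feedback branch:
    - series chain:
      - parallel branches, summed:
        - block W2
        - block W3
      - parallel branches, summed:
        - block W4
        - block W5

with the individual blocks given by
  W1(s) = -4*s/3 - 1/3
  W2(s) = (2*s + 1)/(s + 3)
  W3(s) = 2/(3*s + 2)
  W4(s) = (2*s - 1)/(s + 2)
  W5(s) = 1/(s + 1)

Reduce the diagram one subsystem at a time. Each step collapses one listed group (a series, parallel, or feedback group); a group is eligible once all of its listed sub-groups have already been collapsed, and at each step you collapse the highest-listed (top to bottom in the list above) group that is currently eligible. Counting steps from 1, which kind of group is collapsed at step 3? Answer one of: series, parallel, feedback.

Answer: series

Working:
[1] combine W2, W3 in parallel
[2] add W4, W5 (parallel)
[3] combine (W2+W3), (W4+W5) in series
[4] apply the feedback formula to W1, ((W2+W3)*(W4+W5))
The group at step 3 is a series group.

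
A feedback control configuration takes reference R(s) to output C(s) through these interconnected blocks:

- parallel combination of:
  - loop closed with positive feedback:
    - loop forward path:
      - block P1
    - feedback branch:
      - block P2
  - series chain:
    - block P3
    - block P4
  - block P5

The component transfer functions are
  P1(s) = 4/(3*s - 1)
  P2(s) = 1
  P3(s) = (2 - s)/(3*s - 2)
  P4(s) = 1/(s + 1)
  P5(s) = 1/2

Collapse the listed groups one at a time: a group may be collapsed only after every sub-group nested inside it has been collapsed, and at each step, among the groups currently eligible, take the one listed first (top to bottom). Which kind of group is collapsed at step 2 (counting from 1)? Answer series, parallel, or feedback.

Reducing step by step:

(1) collapse the loop (P1 forward, P2 return)
(2) cascade P3, P4
(3) reduce the parallel group [P1/(1-P1*P2)], (P3*P4), P5
The group at step 2 is a series group.

Answer: series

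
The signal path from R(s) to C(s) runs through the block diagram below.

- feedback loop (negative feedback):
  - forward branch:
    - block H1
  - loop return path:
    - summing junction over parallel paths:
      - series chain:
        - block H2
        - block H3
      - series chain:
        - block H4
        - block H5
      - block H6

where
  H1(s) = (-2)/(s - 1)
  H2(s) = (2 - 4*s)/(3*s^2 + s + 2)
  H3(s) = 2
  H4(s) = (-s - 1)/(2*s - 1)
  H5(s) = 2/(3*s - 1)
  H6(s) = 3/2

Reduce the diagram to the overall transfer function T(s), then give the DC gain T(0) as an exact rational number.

Reducing step by step:

(1) multiply H2, H3 (series) gives (4 - 8*s)/(3*s^2 + s + 2)
(2) cascade H4, H5 gives (-2*s - 2)/(6*s^2 - 5*s + 1)
(3) add (H2*H3), (H4*H5), H6 (parallel) gives (54*s^4 - 135*s^3 + 142*s^2 - 95*s + 6)/(36*s^4 - 18*s^3 + 20*s^2 - 18*s + 4)
(4) reduce the feedback loop with forward H1 and return ((H2*H3)+(H4*H5)+H6) gives (-36*s^4 + 18*s^3 - 20*s^2 + 18*s - 4)/(18*s^5 - 81*s^4 + 154*s^3 - 161*s^2 + 106*s - 8)
Evaluating the step-4 result (the overall T(s)) at s = 0 gives T(0) = -4/(-8) = 1/2.

Answer: 1/2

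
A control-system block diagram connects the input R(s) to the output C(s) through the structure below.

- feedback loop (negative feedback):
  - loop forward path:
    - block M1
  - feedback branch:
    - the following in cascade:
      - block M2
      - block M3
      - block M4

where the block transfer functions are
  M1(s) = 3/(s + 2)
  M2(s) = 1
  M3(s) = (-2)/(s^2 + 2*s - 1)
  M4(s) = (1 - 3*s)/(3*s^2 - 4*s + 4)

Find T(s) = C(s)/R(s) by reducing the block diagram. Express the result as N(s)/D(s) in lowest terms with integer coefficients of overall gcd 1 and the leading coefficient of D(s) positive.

Step 1: series reduction of M2, M3, M4 = (6*s - 2)/(3*s^4 + 2*s^3 - 7*s^2 + 12*s - 4)
Step 2: reduce the feedback loop with forward M1 and return (M2*M3*M4) - this is the overall T(s), already in the required normalized form

Answer: (9*s^4 + 6*s^3 - 21*s^2 + 36*s - 12)/(3*s^5 + 8*s^4 - 3*s^3 - 2*s^2 + 38*s - 14)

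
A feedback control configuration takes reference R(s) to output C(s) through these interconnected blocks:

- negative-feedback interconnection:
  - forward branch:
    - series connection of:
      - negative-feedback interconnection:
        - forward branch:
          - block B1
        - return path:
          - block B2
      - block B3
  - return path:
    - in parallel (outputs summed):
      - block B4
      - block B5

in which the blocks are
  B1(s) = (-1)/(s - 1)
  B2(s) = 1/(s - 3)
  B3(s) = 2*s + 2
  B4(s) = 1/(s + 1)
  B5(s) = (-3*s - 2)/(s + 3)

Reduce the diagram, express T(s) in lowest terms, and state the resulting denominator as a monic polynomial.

The answer is s^3 - 11*s^2/7 - 36*s/7 + 12/7.

Reasoning:
Step 1: collapse the loop (B1 forward, B2 return), giving (3 - s)/(s^2 - 4*s + 2)
Step 2: multiply [B1/(1+B1*B2)], B3 (series), giving (-2*s^2 + 4*s + 6)/(s^2 - 4*s + 2)
Step 3: combine B4, B5 in parallel, giving (-3*s^2 - 4*s + 1)/(s^2 + 4*s + 3)
Step 4: feedback reduction of ([B1/(1+B1*B2)]*B3), (B4+B5), giving (-2*s^3 - 2*s^2 + 18*s + 18)/(7*s^3 - 11*s^2 - 36*s + 12)
T(s) is the step-4 result (common factors already cancelled). Leading coefficient of the denominator: 7. Divide through by 7 for the monic polynomial.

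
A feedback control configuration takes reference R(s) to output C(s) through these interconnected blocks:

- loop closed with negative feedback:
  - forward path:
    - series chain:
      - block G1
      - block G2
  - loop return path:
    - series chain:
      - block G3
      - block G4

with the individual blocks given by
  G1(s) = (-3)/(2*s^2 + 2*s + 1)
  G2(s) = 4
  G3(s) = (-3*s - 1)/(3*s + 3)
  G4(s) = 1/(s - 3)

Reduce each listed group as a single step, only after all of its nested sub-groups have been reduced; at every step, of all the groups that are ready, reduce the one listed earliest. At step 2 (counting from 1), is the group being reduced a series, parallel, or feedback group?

Step 1: reduce the series chain G1, G2
Step 2: combine G3, G4 in series
Step 3: collapse the loop ((G1*G2) forward, (G3*G4) return)
Step 2 collapses a series group.

Answer: series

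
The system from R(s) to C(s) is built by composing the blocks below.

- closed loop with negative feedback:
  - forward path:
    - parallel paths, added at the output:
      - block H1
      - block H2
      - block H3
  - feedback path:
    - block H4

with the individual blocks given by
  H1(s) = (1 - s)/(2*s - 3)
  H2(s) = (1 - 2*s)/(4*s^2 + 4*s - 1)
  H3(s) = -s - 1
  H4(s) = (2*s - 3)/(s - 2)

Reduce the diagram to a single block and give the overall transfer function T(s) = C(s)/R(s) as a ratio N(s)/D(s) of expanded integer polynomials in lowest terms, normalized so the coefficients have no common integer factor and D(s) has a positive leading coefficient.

Step 1 - combine H1, H2, H3 in parallel, giving (-8*s^4 - 8*s^3 + 14*s^2 + 24*s - 7)/(8*s^3 - 4*s^2 - 14*s + 3)
Step 2 - reduce the feedback loop with forward (H1+H2+H3) and return H4 - this is the overall T(s), already in the required normalized form

Therefore the answer is (8*s^5 - 8*s^4 - 30*s^3 + 4*s^2 + 55*s - 14)/(16*s^5 - 16*s^4 - 32*s^3 + 55*s - 15).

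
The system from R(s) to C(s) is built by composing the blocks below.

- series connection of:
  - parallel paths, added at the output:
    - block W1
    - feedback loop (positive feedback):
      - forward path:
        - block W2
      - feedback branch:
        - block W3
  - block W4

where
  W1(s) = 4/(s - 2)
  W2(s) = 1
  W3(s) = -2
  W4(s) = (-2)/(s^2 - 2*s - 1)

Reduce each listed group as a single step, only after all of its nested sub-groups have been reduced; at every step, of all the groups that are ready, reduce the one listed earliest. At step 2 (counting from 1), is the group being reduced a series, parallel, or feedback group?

1. collapse the loop (W2 forward, W3 return)
2. parallel reduction of W1, [W2/(1-W2*W3)]
3. multiply (W1+[W2/(1-W2*W3)]), W4 (series)
At step 2 the group reduced is parallel.

Hence the answer: parallel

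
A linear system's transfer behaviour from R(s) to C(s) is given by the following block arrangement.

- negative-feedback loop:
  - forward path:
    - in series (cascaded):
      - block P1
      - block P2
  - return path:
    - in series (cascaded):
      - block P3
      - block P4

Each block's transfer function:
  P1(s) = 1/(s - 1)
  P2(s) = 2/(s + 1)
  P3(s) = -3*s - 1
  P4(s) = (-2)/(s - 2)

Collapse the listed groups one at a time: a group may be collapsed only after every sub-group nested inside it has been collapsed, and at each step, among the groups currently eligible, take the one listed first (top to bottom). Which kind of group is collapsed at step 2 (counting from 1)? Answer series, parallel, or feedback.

The answer is series.

Reasoning:
Step 1: reduce the series chain P1, P2
Step 2: reduce the series chain P3, P4
Step 3: close the feedback loop around (P1*P2), (P3*P4)
So the answer for step 2 is series.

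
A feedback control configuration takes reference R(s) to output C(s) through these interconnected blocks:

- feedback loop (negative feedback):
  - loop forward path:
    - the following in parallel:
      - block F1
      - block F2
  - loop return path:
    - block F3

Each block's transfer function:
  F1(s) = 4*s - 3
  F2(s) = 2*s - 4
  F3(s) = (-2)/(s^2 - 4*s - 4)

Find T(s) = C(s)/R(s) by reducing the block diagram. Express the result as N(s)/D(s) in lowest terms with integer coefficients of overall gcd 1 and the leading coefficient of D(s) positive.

(1) sum the parallel branches F1, F2 = 6*s - 7
(2) reduce the feedback loop with forward (F1+F2) and return F3; the result is T(s) itself (integer coefficients, no common factor, positive leading denominator coefficient)

Final answer: (6*s^3 - 31*s^2 + 4*s + 28)/(s^2 - 16*s + 10)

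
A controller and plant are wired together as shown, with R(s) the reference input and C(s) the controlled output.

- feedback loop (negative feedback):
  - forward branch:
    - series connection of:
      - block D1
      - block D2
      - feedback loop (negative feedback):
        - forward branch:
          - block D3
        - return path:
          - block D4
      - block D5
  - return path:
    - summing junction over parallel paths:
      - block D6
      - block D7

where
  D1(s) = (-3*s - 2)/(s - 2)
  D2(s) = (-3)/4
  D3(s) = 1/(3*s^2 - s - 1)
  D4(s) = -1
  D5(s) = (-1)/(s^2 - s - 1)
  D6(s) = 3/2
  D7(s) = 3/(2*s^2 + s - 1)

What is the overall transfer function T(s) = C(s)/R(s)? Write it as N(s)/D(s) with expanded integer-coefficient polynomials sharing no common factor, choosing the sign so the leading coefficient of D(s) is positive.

[1] feedback reduction of D3, D4; result 1/(3*s^2 - s - 2)
[2] combine D1, D2, [D3/(1+D3*D4)], D5 in series; result (-3)/(4*s^4 - 16*s^3 + 16*s^2 + 4*s - 8)
[3] add D6, D7 (parallel); result (6*s^2 + 3*s + 3)/(4*s^2 + 2*s - 2)
[4] collapse the loop ((D1*D2*[D3/(1+D3*D4)]*D5) forward, (D6+D7) return), which is the overall transfer function T(s) = C(s)/R(s) in lowest terms

Therefore the answer is (-12*s^2 - 6*s + 6)/(16*s^6 - 56*s^5 + 24*s^4 + 80*s^3 - 74*s^2 - 33*s + 7).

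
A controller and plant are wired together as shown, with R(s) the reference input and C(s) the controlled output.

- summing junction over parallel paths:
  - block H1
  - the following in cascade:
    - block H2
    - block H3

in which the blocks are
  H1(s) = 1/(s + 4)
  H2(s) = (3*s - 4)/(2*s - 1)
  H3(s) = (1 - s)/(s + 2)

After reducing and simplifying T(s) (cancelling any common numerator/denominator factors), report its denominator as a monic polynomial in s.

First reduce the diagram to T(s).

Step 1: combine H2, H3 in series: (-3*s^2 + 7*s - 4)/(2*s^2 + 3*s - 2)
Step 2: add H1, (H2*H3) (parallel): (-3*s^3 - 3*s^2 + 27*s - 18)/(2*s^3 + 11*s^2 + 10*s - 8)
Step 2 gives the fully reduced T(s), with no common factor left to cancel. The denominator's leading coefficient is 2, so divide each of its coefficients by 2 to get the monic form.

Answer: s^3 + 11*s^2/2 + 5*s - 4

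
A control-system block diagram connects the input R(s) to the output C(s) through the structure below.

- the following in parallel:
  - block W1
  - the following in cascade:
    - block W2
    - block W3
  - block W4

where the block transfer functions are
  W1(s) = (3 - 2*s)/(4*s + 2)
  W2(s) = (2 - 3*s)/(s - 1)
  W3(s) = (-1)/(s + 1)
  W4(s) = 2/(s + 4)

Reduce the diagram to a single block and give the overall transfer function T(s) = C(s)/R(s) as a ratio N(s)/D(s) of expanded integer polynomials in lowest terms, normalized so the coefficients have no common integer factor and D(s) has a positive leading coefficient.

1. combine W2, W3 in series = (3*s - 2)/(s^2 - 1)
2. parallel reduction of W1, (W2*W3), W4 - this is the overall T(s), already in the required normalized form

Hence the answer: (-2*s^4 + 15*s^3 + 64*s^2 - 15*s - 32)/(4*s^4 + 18*s^3 + 4*s^2 - 18*s - 8)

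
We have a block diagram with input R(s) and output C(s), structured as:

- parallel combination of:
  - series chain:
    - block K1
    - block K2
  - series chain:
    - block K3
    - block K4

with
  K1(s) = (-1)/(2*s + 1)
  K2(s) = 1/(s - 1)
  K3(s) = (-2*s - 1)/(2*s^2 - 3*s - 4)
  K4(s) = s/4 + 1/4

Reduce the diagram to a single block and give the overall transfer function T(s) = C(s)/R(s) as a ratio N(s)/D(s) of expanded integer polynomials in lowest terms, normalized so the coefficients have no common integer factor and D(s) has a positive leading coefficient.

First reduce the diagram to T(s).

Step 1. cascade K1, K2, giving (-1)/(2*s^2 - s - 1)
Step 2. reduce the series chain K3, K4, giving (-2*s^2 - 3*s - 1)/(8*s^2 - 12*s - 16)
Step 3. parallel reduction of (K1*K2), (K3*K4): this yields T(s), and no further normalization is needed

Answer: (-4*s^4 - 4*s^3 - 5*s^2 + 16*s + 17)/(16*s^4 - 32*s^3 - 28*s^2 + 28*s + 16)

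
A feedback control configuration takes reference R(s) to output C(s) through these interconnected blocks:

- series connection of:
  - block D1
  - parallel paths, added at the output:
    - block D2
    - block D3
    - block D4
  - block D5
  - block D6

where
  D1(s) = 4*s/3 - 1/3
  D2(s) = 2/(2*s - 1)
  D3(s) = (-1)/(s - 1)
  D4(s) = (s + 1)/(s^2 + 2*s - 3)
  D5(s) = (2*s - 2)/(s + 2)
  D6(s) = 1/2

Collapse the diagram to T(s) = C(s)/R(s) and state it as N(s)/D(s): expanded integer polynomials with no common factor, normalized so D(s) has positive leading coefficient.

Reducing step by step:

(1) parallel reduction of D2, D3, D4 = (2*s^2 - 4)/(2*s^3 + 3*s^2 - 8*s + 3)
(2) multiply D1, (D2+D3+D4), D5, D6 (series): this yields T(s), and no further normalization is needed

Answer: (8*s^3 - 2*s^2 - 16*s + 4)/(6*s^3 + 27*s^2 + 21*s - 18)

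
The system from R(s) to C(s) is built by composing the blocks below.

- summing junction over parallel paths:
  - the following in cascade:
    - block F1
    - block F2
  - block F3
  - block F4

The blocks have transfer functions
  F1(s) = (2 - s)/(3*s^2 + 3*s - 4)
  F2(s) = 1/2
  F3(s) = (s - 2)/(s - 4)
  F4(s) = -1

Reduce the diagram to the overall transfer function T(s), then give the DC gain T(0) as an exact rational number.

Step 1. cascade F1, F2, giving (2 - s)/(6*s^2 + 6*s - 8)
Step 2. parallel reduction of (F1*F2), F3, F4, giving (11*s^2 + 18*s - 24)/(6*s^3 - 18*s^2 - 32*s + 32)
DC gain: substitute s = 0 into T(s) from step 2: T(0) = -24/32 = -3/4.

Hence the answer: -3/4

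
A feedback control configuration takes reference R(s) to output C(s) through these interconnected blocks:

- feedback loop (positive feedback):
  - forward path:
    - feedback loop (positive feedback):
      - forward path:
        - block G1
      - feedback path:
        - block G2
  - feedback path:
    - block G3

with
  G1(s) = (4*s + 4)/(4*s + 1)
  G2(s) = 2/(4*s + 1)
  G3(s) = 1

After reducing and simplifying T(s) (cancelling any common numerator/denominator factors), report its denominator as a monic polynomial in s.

(1) collapse the loop (G1 forward, G2 return); result (16*s^2 + 20*s + 4)/(16*s^2 - 7)
(2) feedback reduction of [G1/(1-G1*G2)], G3; result (-16*s^2 - 20*s - 4)/(20*s + 11)
No further cancellation is possible in the step-2 result, so that is T(s). Its denominator becomes monic after dividing by the leading coefficient 20.

Hence the answer: s + 11/20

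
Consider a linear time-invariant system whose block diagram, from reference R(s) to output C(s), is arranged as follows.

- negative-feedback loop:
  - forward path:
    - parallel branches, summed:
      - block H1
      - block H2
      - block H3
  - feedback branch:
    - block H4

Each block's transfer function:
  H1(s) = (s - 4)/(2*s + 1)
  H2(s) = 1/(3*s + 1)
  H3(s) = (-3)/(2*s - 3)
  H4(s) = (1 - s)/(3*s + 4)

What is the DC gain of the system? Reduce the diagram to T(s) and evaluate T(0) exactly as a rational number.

Step 1: combine H1, H2, H3 in parallel gives (6*s^3 - 45*s^2 + 6*s + 6)/(12*s^3 - 8*s^2 - 13*s - 3)
Step 2: reduce the feedback loop with forward (H1+H2+H3) and return H4 gives (18*s^4 - 111*s^3 - 162*s^2 + 42*s + 24)/(30*s^4 + 75*s^3 - 122*s^2 - 61*s - 6)
DC gain: substitute s = 0 into T(s) from step 2: T(0) = 24/(-6) = -4.

Answer: -4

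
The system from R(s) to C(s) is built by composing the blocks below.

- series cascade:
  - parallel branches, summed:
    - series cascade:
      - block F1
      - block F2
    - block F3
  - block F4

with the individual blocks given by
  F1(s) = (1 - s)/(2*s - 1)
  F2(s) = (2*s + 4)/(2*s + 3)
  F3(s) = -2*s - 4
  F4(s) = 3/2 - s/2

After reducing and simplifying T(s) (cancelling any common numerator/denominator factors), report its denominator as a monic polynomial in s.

First reduce the diagram to T(s).

Step 1: cascade F1, F2: (-2*s^2 - 2*s + 4)/(4*s^2 + 4*s - 3)
Step 2: add (F1*F2), F3 (parallel): (-8*s^3 - 26*s^2 - 12*s + 16)/(4*s^2 + 4*s - 3)
Step 3: multiply ((F1*F2)+F3), F4 (series): (4*s^4 + s^3 - 33*s^2 - 26*s + 24)/(4*s^2 + 4*s - 3)
The result of step 3 is T(s) in lowest terms. Its denominator has leading coefficient 4; dividing the denominator through by 4 makes it monic.

Answer: s^2 + s - 3/4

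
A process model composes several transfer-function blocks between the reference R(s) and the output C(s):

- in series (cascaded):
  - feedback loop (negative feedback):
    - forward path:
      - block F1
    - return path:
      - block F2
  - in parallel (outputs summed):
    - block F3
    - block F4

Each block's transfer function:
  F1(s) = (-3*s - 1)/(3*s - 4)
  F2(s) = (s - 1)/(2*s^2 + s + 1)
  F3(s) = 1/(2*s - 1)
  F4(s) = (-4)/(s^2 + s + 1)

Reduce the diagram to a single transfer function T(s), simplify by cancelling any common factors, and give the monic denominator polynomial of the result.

1. reduce the feedback loop with forward F1 and return F2 = (-6*s^3 - 5*s^2 - 4*s - 1)/(6*s^3 - 8*s^2 + s - 3)
2. sum the parallel branches F3, F4 = (s^2 - 7*s + 5)/(2*s^3 + s^2 + s - 1)
3. series reduction of [F1/(1+F1*F2)], (F3+F4) = (-6*s^5 + 37*s^4 + s^3 + 2*s^2 - 13*s - 5)/(12*s^6 - 10*s^5 - 19*s^3 + 6*s^2 - 4*s + 3)
The result of step 3 is T(s) in lowest terms. Its denominator has leading coefficient 12; dividing the denominator through by 12 makes it monic.

Hence the answer: s^6 - 5*s^5/6 - 19*s^3/12 + s^2/2 - s/3 + 1/4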